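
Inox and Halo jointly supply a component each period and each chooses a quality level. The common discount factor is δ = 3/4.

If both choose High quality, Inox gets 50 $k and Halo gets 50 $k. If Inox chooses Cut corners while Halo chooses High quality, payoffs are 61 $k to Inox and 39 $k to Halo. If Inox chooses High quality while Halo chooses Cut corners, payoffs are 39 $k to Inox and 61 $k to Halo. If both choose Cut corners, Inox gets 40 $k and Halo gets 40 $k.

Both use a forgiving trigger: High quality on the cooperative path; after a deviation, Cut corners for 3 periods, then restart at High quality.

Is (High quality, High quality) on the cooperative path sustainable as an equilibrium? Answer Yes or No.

IC: δ+…+δ^3 ≥ (61−50)/(50−40) = 11/10.
At δ = 3/4: partial sum = 1.7344 ≥ 1.1000. Cooperation sustainable.

Yes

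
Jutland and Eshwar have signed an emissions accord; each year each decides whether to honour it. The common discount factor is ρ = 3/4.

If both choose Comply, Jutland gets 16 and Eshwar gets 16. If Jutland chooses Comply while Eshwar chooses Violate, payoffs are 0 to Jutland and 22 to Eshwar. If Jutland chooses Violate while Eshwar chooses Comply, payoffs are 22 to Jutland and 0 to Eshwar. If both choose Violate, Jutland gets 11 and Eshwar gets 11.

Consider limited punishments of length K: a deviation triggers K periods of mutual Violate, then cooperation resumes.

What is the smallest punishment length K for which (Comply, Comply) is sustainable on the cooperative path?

Need Σ_{k=1}^{K} ρ^k ≥ (22−16)/(16−11) = 1.2000 at ρ = 3/4.
At K = 1 the sum is 0.7500 < 1.2000; at K = 2 it is 1.3125 ≥ 1.2000.
So the minimum punishment length is K = 2.

2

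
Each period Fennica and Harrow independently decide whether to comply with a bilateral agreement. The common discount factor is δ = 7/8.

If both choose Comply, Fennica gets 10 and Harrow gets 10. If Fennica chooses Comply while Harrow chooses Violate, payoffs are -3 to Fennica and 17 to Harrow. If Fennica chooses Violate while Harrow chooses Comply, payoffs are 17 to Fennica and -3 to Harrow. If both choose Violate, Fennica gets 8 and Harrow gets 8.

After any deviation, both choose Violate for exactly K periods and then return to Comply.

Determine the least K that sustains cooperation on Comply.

6

Need Σ_{k=1}^{K} δ^k ≥ (17−10)/(10−8) = 3.5000 at δ = 7/8.
At K = 5 the sum is 3.4096 < 3.5000; at K = 6 it is 3.8584 ≥ 3.5000.
So the minimum punishment length is K = 6.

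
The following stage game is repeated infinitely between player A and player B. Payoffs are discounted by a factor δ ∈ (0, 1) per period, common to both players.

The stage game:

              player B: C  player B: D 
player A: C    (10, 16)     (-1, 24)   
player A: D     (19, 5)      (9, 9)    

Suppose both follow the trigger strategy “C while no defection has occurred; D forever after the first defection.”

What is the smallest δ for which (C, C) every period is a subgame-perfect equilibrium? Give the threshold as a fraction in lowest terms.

For player A: deviation gain 19−10 = 9, per-period punishment loss 10−9 = 1. IC gives δ ≥ 9/10.
For player B: gain 8, loss 7 per period, so δ ≥ 8/15.
The tighter constraint is player A's, so cooperation needs δ ≥ 9/10.

9/10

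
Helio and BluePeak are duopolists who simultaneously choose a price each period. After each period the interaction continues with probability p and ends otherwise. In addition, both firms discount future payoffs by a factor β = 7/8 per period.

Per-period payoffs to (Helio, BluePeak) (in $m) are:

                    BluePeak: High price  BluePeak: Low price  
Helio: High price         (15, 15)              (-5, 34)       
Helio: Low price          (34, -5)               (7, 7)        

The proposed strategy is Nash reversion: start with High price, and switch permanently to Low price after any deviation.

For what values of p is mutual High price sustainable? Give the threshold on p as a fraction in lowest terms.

With continuation probability p and discount β, the effective per-period discount factor is βp.
Grim-trigger IC: βp ≥ (34−15)/(34−7) = 19/27.
So p ≥ (19/27)/(7/8) = 152/189.

152/189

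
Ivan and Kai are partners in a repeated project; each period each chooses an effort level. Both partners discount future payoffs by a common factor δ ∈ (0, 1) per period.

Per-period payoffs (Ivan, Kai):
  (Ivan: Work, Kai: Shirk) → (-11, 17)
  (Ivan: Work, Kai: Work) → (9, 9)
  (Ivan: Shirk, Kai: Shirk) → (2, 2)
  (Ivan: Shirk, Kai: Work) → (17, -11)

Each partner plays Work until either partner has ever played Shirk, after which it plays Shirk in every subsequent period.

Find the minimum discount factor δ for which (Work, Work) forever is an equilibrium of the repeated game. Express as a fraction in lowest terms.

8/15

Cooperation forever yields 9 each period: 9/(1−δ).
Deviating yields 17 once, then 2 forever: 17 + 2δ/(1−δ).
No profitable deviation requires 9/(1−δ) ≥ 17 + 2δ/(1−δ).
Multiplying by (1−δ): 9 ≥ 17(1−δ) + 2δ = 17 − 15δ.
So 15δ ≥ 8, i.e. δ ≥ 8/15.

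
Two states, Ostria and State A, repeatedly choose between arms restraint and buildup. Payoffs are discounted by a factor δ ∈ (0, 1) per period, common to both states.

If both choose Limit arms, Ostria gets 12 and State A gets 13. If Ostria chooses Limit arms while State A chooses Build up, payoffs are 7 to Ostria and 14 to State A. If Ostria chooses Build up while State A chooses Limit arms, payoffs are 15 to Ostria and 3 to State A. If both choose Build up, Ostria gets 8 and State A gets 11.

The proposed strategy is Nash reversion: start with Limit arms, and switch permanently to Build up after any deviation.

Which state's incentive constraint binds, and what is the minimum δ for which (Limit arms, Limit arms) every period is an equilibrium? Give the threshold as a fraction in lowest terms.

Ostria's threshold: (15−12)/(15−8) = 3/7.
State A's threshold: (14−13)/(14−11) = 1/3.
3/7 > 1/3, so Ostria binds and δ* = 3/7.

Ostria; δ ≥ 3/7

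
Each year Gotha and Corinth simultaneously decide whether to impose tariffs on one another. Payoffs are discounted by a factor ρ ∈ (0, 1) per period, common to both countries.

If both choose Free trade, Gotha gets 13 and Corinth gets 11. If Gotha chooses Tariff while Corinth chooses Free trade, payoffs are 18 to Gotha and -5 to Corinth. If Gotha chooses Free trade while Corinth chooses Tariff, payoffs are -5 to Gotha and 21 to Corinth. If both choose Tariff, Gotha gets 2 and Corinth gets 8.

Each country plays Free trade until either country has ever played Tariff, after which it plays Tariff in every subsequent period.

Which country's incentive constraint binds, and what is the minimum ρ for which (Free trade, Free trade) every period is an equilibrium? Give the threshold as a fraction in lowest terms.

Gotha: cooperation gives 13 each period; deviation gives 18 once then 2 forever.
  13/(1−ρ) ≥ 18 + 2ρ/(1−ρ) ⇒ ρ ≥ 5/16.
Corinth: cooperation gives 11 each period; deviation gives 21 once then 8 forever.
  ρ ≥ 10/13.
Both must hold, so the binding constraint is Corinth's: ρ ≥ 10/13.

Corinth; ρ ≥ 10/13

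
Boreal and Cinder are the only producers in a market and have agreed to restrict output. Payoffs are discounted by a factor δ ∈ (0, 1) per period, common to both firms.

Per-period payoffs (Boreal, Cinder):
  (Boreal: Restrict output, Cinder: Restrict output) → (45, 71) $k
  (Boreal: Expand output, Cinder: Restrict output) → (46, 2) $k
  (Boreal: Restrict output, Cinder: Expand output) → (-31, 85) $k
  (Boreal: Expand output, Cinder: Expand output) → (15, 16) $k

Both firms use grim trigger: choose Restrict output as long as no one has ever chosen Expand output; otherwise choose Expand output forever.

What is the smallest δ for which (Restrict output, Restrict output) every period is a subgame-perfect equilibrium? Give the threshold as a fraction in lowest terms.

14/69

For Boreal: deviation gain 46−45 = 1, per-period punishment loss 45−15 = 30. IC gives δ ≥ 1/31.
For Cinder: gain 14, loss 55 per period, so δ ≥ 14/69.
The tighter constraint is Cinder's, so cooperation needs δ ≥ 14/69.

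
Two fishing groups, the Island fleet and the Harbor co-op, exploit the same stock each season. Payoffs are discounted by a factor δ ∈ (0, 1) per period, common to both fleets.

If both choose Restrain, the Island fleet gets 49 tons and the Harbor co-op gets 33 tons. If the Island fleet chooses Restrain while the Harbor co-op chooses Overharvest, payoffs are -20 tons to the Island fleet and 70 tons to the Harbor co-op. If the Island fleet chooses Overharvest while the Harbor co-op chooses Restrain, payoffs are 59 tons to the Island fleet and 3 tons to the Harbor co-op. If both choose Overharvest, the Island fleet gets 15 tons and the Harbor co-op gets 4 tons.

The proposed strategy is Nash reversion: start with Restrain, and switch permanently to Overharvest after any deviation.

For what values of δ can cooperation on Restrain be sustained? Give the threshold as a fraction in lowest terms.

37/66

the Island fleet's threshold: (59−49)/(59−15) = 5/22.
the Harbor co-op's threshold: (70−33)/(70−4) = 37/66.
5/22 < 37/66, so the Harbor co-op binds and δ* = 37/66.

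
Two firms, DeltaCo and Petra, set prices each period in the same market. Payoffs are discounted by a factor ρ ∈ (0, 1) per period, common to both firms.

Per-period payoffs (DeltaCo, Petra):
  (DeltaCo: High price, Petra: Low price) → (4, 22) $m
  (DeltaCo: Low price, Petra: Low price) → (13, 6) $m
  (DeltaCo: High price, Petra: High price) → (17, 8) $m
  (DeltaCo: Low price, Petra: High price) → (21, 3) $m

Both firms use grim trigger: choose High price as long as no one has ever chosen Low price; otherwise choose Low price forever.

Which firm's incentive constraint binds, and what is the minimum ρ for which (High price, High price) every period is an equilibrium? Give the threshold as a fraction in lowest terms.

DeltaCo's threshold: (21−17)/(21−13) = 1/2.
Petra's threshold: (22−8)/(22−6) = 7/8.
1/2 < 7/8, so Petra binds and ρ* = 7/8.

Petra; ρ ≥ 7/8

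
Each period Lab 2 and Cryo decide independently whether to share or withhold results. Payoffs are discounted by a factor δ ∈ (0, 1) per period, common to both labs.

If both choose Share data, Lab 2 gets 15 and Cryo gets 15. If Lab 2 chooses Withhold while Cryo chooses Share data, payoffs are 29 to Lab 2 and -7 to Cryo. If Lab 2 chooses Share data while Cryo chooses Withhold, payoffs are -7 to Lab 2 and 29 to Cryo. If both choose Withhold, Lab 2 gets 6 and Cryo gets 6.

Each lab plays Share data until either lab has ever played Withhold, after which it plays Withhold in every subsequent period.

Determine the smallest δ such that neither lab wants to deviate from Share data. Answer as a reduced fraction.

14/23

Cooperation forever yields 15 each period: 15/(1−δ).
Deviating yields 29 once, then 6 forever: 29 + 6δ/(1−δ).
No profitable deviation requires 15/(1−δ) ≥ 29 + 6δ/(1−δ).
Multiplying by (1−δ): 15 ≥ 29(1−δ) + 6δ = 29 − 23δ.
So 23δ ≥ 14, i.e. δ ≥ 14/23.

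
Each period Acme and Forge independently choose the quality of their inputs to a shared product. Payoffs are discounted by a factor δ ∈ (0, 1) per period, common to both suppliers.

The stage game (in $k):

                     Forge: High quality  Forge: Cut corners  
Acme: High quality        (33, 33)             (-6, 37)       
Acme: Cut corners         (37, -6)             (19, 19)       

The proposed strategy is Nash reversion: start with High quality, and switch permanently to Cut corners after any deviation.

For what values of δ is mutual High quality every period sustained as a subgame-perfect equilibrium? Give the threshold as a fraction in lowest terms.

2/9

One-period gain from deviating is 37 − 33 = 4. The loss is 33 − 19 = 14 in every subsequent period, with present value 14·δ/(1−δ).
Deviation is unprofitable when 14·δ/(1−δ) ≥ 4, i.e. δ/(1−δ) ≥ 2/7.
Equivalently δ ≥ 4/(4+14) = 2/9.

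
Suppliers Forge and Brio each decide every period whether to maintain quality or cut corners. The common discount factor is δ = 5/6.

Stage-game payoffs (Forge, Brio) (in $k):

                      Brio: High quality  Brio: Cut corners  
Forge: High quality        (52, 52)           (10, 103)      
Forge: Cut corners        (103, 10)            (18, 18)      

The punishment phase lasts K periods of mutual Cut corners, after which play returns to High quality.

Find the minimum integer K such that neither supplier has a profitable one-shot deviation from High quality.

No profitable deviation requires (52−18)(δ+…+δ^K) ≥ 103−52, i.e. δ+…+δ^K ≥ 3/2 ≈ 1.5000.
With δ = 5/6, the partial sums are K=1: 0.8333, K=2: 1.5278.
K = 2 is the first length at which the sum reaches 1.5000.

2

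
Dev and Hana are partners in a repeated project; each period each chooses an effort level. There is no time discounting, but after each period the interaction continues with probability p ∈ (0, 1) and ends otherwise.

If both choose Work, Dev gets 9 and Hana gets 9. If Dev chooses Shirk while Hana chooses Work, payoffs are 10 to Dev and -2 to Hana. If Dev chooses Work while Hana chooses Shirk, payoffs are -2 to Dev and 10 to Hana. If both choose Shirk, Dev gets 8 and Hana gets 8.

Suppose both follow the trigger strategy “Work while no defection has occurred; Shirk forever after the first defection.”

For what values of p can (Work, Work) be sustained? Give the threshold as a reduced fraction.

With no time discounting, the continuation probability p plays the role of the discount factor.
Grim-trigger IC: 9/(1−p) ≥ 10 + 8p/(1−p) ⇒ p ≥ (10−9)/(10−8) = 1/2.

1/2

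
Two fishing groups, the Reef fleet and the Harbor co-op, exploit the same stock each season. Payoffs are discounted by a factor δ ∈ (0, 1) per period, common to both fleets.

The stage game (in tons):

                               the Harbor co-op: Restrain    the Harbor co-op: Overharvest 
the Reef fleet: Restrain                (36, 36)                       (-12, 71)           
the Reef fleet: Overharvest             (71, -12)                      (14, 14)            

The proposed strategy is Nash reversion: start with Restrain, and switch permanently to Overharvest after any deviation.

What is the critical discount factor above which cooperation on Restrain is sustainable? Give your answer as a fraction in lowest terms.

Under grim trigger the critical discount factor is (T−C)/(T−P) with T = 71, C = 36, P = 14.
δ* = (71−36)/(71−14) = 35/57.

35/57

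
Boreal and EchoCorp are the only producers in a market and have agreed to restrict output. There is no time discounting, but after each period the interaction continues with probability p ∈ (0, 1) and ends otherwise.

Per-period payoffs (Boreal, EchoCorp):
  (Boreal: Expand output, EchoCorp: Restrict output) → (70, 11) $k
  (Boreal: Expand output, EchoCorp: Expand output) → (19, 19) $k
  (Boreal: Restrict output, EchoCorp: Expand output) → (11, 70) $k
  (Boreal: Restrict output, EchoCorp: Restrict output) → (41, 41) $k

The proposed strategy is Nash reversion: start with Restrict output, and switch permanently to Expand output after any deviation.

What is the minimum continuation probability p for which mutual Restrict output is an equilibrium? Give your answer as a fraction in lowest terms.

29/51

With no time discounting, the continuation probability p plays the role of the discount factor.
Grim-trigger IC: 41/(1−p) ≥ 70 + 19p/(1−p) ⇒ p ≥ (70−41)/(70−19) = 29/51.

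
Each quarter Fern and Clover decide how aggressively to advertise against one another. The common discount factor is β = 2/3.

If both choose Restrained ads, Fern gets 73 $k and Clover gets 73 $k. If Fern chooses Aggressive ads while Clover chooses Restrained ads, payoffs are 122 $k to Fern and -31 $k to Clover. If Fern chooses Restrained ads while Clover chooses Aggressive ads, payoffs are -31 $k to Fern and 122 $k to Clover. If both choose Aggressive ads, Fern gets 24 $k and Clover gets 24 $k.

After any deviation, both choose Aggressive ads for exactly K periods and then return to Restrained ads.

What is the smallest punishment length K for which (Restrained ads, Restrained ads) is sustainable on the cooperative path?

Need Σ_{k=1}^{K} β^k ≥ (122−73)/(73−24) = 1.0000 at β = 2/3.
At K = 1 the sum is 0.6667 < 1.0000; at K = 2 it is 1.1111 ≥ 1.0000.
So the minimum punishment length is K = 2.

2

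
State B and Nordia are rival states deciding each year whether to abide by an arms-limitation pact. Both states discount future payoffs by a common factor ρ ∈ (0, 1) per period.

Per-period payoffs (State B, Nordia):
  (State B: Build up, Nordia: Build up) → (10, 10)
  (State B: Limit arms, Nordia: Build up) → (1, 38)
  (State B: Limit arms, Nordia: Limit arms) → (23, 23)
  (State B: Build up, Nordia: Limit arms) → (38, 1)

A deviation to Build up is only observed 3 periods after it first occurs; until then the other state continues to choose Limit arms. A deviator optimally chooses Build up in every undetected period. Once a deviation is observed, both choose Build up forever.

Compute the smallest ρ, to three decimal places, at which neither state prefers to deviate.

Deviating for the 3 undetected periods gains 38−23 = 15 per period over cooperation, then loses 23−10 = 13 per period forever once punishment starts.
Gain: 15(1 + ρ + … + ρ^2); loss: 13·ρ^3/(1−ρ).
No profitable deviation ⇔ 15(1−ρ^3) ≤ 13·ρ^3, i.e. ρ^3 ≥ 15/(15+13) = 15/28.
Hence ρ ≥ (15/28)^(1/3) ≈ 0.812.

0.812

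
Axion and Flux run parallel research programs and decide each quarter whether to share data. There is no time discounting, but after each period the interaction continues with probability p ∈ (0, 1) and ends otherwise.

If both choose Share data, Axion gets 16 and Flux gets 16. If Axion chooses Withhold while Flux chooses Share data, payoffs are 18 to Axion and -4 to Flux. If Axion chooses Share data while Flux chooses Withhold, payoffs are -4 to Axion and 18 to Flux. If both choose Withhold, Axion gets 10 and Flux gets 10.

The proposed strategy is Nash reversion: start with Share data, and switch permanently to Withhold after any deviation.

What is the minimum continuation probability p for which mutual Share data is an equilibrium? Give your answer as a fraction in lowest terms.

1/4

Expected cooperation value is 16 + p·16 + p²·16 + … = 16/(1−p); deviation gives 18 + p·10/(1−p).
16 ≥ 18(1−p) + 10p ⇒ 8p ≥ 2 ⇒ p ≥ 2/8 = 1/4.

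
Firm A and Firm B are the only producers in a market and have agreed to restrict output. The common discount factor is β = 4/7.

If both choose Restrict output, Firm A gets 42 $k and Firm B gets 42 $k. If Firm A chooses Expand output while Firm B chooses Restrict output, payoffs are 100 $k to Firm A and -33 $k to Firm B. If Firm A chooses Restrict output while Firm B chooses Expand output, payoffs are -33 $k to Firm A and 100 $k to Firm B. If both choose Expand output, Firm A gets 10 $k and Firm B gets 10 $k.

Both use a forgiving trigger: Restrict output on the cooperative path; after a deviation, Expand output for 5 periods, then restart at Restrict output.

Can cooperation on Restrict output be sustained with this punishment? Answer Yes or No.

A one-shot deviation gives 100 now, then 10 for 5 periods, then back to 42.
Gain from deviating: (100−42) today; loss: (42−10) in each of the next 5 periods.
No-deviation condition: (42−10)(β+…+β^5) ≥ 100−42, i.e. β+…+β^5 ≥ 29/16.
At β = 4/7: β+…+β^5 = 1.2521 < 1.8125.
So cooperation is not sustainable.

No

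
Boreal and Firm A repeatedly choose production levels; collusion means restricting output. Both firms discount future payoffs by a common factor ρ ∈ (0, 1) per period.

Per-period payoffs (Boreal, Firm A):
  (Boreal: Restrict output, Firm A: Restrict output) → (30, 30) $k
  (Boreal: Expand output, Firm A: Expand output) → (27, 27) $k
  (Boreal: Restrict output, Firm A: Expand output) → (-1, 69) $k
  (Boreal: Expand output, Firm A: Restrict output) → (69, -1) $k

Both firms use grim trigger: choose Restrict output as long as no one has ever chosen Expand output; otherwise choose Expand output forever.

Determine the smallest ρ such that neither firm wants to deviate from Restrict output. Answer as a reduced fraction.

13/14

Cooperation forever yields 30 each period: 30/(1−ρ).
Deviating yields 69 once, then 27 forever: 69 + 27ρ/(1−ρ).
No profitable deviation requires 30/(1−ρ) ≥ 69 + 27ρ/(1−ρ).
Multiplying by (1−ρ): 30 ≥ 69(1−ρ) + 27ρ = 69 − 42ρ.
So 42ρ ≥ 39, i.e. ρ ≥ 39/42 = 13/14.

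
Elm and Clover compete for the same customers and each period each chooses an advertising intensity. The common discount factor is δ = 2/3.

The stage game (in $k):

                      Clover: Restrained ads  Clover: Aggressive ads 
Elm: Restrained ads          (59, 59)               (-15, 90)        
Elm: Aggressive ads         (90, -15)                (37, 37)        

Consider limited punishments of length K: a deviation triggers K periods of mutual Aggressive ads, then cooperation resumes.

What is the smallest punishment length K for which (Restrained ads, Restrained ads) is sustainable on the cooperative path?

Need Σ_{k=1}^{K} δ^k ≥ (90−59)/(59−37) = 1.4091 at δ = 2/3.
At K = 3 the sum is 1.4074 < 1.4091; at K = 4 it is 1.6049 ≥ 1.4091.
So the minimum punishment length is K = 4.

4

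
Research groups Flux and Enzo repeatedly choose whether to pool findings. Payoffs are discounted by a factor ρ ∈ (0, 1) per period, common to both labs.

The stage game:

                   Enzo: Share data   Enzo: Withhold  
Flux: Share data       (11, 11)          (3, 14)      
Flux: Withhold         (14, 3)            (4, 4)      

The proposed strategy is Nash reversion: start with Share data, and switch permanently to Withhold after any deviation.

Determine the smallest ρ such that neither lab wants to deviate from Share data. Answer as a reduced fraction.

One-period gain from deviating is 14 − 11 = 3. The loss is 11 − 4 = 7 in every subsequent period, with present value 7·ρ/(1−ρ).
Deviation is unprofitable when 7·ρ/(1−ρ) ≥ 3, i.e. ρ/(1−ρ) ≥ 3/7.
Equivalently ρ ≥ 3/(3+7) = 3/10.

3/10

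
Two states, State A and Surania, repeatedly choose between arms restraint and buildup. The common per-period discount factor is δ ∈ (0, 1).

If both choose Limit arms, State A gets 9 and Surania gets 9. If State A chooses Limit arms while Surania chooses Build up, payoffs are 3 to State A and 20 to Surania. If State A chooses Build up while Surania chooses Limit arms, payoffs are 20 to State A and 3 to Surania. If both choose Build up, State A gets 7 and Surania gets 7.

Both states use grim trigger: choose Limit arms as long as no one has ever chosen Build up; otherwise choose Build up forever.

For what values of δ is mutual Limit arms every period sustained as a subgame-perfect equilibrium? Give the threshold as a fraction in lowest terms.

11/13

Under grim trigger the critical discount factor is (T−C)/(T−P) with T = 20, C = 9, P = 7.
δ* = (20−9)/(20−7) = 11/13.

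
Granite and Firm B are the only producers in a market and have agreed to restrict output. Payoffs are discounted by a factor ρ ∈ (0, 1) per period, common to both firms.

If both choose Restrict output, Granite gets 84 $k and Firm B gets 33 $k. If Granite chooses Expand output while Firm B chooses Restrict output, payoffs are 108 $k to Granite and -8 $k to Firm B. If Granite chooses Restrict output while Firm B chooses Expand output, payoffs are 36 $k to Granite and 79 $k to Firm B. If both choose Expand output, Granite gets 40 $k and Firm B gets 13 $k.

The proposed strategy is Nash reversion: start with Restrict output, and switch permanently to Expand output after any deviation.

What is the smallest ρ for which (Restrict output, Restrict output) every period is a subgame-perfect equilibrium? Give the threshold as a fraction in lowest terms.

23/33

Granite: cooperation gives 84 each period; deviation gives 108 once then 40 forever.
  84/(1−ρ) ≥ 108 + 40ρ/(1−ρ) ⇒ ρ ≥ 24/68 = 6/17.
Firm B: cooperation gives 33 each period; deviation gives 79 once then 13 forever.
  ρ ≥ 46/66 = 23/33.
Both must hold, so the binding constraint is Firm B's: ρ ≥ 23/33.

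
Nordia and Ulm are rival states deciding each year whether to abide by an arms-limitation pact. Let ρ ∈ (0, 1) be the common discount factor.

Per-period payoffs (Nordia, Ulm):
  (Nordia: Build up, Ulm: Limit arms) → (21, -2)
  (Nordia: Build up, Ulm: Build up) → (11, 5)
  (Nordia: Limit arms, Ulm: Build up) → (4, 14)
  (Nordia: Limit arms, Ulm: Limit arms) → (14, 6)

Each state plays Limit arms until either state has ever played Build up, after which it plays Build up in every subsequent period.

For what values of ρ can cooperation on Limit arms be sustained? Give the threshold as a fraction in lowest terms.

8/9

Nordia's threshold: (21−14)/(21−11) = 7/10.
Ulm's threshold: (14−6)/(14−5) = 8/9.
7/10 < 8/9, so Ulm binds and ρ* = 8/9.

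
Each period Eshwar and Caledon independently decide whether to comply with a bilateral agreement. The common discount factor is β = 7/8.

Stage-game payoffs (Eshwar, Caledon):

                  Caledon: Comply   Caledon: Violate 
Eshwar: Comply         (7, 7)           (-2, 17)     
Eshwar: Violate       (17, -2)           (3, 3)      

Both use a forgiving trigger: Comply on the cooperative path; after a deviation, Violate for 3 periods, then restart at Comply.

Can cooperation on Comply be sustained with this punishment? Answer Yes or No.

Comparing payoff streams over the 4 periods until play realigns: cooperate → 7(1+β+…+β^3); deviate → 17 + 3(β+…+β^3).
Cooperation is sustained iff (7−3)(β+…+β^3) ≥ 17−7.
β+…+β^3 = 7/8·(1−(7/8)^3)/(1−7/8) = 2.3105, and (17−7)/(7−3) = 2.5000.
2.3105 < 2.5000, so cooperation is not sustainable.

No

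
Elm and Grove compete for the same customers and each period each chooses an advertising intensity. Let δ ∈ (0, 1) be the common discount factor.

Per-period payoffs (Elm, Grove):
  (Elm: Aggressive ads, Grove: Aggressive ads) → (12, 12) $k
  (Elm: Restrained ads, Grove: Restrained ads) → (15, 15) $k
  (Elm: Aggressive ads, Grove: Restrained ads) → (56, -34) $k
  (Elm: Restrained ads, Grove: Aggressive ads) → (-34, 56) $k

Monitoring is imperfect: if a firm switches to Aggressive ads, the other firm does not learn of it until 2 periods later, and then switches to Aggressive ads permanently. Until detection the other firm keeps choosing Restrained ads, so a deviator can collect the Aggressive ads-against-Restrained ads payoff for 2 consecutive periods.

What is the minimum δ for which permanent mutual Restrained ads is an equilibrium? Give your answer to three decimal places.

0.965

A deviator earns 56 for 2 periods, then 12 forever; cooperating earns 15 forever. Multiplying the IC by (1−δ):
15 ≥ 56(1−δ^2) + 12δ^2, so 44·δ^2 ≥ 41 and δ^2 ≥ 41/44.
δ ≥ (41/44)^(1/2) ≈ 0.965.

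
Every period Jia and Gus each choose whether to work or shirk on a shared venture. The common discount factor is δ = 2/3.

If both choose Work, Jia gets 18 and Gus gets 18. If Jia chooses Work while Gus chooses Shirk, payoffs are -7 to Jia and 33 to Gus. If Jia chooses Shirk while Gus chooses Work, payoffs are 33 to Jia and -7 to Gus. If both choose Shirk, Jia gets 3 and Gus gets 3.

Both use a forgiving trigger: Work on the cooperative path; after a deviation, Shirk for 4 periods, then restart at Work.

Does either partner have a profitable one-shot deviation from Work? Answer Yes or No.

No

A one-shot deviation gives 33 now, then 3 for 4 periods, then back to 18.
Gain from deviating: (33−18) today; loss: (18−3) in each of the next 4 periods.
No-deviation condition: (18−3)(δ+…+δ^4) ≥ 33−18, i.e. δ+…+δ^4 ≥ 1.
At δ = 2/3: δ+…+δ^4 = 1.6049 ≥ 1.0000.
So cooperation is sustainable.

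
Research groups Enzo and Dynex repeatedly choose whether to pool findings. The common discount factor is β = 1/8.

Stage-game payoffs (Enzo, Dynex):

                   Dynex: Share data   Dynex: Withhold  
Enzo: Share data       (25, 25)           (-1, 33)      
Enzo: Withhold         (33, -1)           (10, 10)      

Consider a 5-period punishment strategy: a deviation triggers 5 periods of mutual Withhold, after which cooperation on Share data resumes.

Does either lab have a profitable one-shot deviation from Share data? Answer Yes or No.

Yes

Comparing payoff streams over the 6 periods until play realigns: cooperate → 25(1+β+…+β^5); deviate → 33 + 10(β+…+β^5).
Cooperation is sustained iff (25−10)(β+…+β^5) ≥ 33−25.
β+…+β^5 = 1/8·(1−(1/8)^5)/(1−1/8) = 0.1429, and (33−25)/(25−10) = 0.5333.
0.1429 < 0.5333, so cooperation is not sustainable.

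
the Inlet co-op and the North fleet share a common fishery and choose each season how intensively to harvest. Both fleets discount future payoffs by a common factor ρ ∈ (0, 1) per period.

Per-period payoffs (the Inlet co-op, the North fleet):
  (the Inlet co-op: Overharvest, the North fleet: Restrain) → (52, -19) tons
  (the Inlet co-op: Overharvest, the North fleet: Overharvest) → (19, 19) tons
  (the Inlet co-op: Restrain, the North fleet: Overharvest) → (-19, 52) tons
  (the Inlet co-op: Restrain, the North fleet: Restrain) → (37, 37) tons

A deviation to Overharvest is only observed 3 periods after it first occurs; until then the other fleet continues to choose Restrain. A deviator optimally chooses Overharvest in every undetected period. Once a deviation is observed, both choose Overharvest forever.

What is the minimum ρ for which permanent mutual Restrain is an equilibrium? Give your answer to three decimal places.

The best deviation is to choose Overharvest for all 3 undetected periods, earning 52 each, then 19 forever once detected.
Deviation value: 52(1−ρ^3)/(1−ρ) + 19ρ^3/(1−ρ); cooperation value: 37/(1−ρ).
IC: 37 ≥ 52(1−ρ^3) + 19ρ^3 = 52 − 33ρ^3.
So ρ^3 ≥ 15/33 = 5/11, giving ρ ≥ (5/11)^(1/3) ≈ 0.769.

0.769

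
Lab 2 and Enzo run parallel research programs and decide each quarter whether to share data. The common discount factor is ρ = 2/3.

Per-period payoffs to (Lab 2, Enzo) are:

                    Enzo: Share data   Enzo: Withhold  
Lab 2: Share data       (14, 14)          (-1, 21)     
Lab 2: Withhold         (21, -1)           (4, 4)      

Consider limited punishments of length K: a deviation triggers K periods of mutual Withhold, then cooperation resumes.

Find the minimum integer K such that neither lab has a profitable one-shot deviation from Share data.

2

Need Σ_{k=1}^{K} ρ^k ≥ (21−14)/(14−4) = 0.7000 at ρ = 2/3.
At K = 1 the sum is 0.6667 < 0.7000; at K = 2 it is 1.1111 ≥ 0.7000.
So the minimum punishment length is K = 2.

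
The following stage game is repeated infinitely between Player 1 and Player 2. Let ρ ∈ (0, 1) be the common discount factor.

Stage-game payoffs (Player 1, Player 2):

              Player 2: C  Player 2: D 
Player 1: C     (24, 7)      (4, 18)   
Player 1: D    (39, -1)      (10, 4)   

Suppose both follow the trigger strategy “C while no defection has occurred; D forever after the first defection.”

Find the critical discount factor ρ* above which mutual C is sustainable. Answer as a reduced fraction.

Player 1: cooperation gives 24 each period; deviation gives 39 once then 10 forever.
  24/(1−ρ) ≥ 39 + 10ρ/(1−ρ) ⇒ ρ ≥ 15/29.
Player 2: cooperation gives 7 each period; deviation gives 18 once then 4 forever.
  ρ ≥ 11/14.
Both must hold, so the binding constraint is Player 2's: ρ ≥ 11/14.

11/14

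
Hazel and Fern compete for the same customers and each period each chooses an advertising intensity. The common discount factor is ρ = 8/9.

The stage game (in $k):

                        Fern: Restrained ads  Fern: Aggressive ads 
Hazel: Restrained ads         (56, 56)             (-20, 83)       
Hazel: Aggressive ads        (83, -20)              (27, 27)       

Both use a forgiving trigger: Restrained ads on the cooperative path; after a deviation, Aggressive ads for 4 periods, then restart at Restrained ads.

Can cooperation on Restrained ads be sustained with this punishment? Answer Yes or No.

Yes

Comparing payoff streams over the 5 periods until play realigns: cooperate → 56(1+ρ+…+ρ^4); deviate → 83 + 27(ρ+…+ρ^4).
Cooperation is sustained iff (56−27)(ρ+…+ρ^4) ≥ 83−56.
ρ+…+ρ^4 = 8/9·(1−(8/9)^4)/(1−8/9) = 3.0056, and (83−56)/(56−27) = 0.9310.
3.0056 ≥ 0.9310, so cooperation is sustainable.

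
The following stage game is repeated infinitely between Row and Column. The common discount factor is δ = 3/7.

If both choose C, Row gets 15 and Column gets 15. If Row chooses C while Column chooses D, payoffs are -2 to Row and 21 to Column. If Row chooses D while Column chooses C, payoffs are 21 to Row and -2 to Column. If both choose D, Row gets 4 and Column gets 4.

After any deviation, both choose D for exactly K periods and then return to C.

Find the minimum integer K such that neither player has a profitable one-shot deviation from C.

No profitable deviation requires (15−4)(δ+…+δ^K) ≥ 21−15, i.e. δ+…+δ^K ≥ 6/11 ≈ 0.5455.
With δ = 3/7, the partial sums are K=1: 0.4286, K=2: 0.6122.
K = 2 is the first length at which the sum reaches 0.5455.

2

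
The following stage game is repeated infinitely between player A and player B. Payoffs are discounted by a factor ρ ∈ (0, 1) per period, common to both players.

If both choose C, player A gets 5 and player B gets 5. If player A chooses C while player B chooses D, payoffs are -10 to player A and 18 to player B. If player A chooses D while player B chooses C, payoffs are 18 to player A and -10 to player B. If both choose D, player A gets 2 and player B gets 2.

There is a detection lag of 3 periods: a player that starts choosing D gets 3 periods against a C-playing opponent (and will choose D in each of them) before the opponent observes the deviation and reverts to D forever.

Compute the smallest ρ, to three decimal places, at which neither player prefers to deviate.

0.933

Deviating for the 3 undetected periods gains 18−5 = 13 per period over cooperation, then loses 5−2 = 3 per period forever once punishment starts.
Gain: 13(1 + ρ + … + ρ^2); loss: 3·ρ^3/(1−ρ).
No profitable deviation ⇔ 13(1−ρ^3) ≤ 3·ρ^3, i.e. ρ^3 ≥ 13/(13+3) = 13/16.
Hence ρ ≥ (13/16)^(1/3) ≈ 0.933.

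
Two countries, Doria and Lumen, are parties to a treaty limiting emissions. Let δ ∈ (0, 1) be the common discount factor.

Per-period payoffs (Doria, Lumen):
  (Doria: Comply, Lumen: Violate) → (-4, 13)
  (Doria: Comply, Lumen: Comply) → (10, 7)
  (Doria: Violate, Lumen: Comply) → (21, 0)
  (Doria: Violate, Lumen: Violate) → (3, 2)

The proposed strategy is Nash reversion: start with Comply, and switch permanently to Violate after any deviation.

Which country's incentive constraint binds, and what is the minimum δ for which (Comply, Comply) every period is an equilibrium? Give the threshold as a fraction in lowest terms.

Doria: cooperation gives 10 each period; deviation gives 21 once then 3 forever.
  10/(1−δ) ≥ 21 + 3δ/(1−δ) ⇒ δ ≥ 11/18.
Lumen: cooperation gives 7 each period; deviation gives 13 once then 2 forever.
  δ ≥ 6/11.
Both must hold, so the binding constraint is Doria's: δ ≥ 11/18.

Doria; δ ≥ 11/18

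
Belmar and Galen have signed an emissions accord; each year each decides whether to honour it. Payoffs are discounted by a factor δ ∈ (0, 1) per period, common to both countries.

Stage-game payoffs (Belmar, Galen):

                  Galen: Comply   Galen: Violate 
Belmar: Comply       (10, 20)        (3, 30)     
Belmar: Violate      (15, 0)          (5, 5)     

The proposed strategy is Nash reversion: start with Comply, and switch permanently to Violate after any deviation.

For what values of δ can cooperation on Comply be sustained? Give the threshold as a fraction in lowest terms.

Belmar: cooperation gives 10 each period; deviation gives 15 once then 5 forever.
  10/(1−δ) ≥ 15 + 5δ/(1−δ) ⇒ δ ≥ 5/10 = 1/2.
Galen: cooperation gives 20 each period; deviation gives 30 once then 5 forever.
  δ ≥ 10/25 = 2/5.
Both must hold, so the binding constraint is Belmar's: δ ≥ 1/2.

1/2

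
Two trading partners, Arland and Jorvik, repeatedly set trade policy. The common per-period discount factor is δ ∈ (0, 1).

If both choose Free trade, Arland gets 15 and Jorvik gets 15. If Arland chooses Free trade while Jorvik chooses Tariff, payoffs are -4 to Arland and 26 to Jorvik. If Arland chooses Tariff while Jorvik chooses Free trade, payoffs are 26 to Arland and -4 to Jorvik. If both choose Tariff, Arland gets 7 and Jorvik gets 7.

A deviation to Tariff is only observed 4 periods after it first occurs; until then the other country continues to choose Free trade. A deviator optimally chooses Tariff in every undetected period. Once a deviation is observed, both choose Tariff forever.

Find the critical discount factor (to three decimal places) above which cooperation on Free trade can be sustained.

0.872

The best deviation is to choose Tariff for all 4 undetected periods, earning 26 each, then 7 forever once detected.
Deviation value: 26(1−δ^4)/(1−δ) + 7δ^4/(1−δ); cooperation value: 15/(1−δ).
IC: 15 ≥ 26(1−δ^4) + 7δ^4 = 26 − 19δ^4.
So δ^4 ≥ 11/19, giving δ ≥ (11/19)^(1/4) ≈ 0.872.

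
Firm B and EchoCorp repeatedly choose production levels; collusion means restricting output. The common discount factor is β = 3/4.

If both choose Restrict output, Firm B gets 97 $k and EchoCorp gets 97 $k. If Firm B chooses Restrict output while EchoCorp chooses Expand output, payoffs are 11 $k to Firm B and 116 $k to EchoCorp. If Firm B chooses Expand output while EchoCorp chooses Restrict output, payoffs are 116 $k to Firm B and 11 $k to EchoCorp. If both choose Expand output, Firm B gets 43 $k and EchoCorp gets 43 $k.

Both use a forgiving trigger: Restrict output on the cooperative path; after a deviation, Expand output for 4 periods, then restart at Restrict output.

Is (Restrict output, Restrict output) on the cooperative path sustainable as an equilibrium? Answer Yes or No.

Comparing payoff streams over the 5 periods until play realigns: cooperate → 97(1+β+…+β^4); deviate → 116 + 43(β+…+β^4).
Cooperation is sustained iff (97−43)(β+…+β^4) ≥ 116−97.
β+…+β^4 = 3/4·(1−(3/4)^4)/(1−3/4) = 2.0508, and (116−97)/(97−43) = 0.3519.
2.0508 ≥ 0.3519, so cooperation is sustainable.

Yes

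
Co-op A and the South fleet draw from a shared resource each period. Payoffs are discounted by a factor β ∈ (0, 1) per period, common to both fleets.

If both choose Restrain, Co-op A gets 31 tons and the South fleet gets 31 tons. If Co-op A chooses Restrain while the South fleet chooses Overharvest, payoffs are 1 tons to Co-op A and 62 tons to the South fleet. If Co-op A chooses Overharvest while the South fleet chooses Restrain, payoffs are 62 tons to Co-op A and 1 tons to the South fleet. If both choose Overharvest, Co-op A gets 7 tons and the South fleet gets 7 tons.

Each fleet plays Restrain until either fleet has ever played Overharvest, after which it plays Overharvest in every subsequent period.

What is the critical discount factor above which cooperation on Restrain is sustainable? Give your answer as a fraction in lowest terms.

31/55

Cooperation forever yields 31 each period: 31/(1−β).
Deviating yields 62 once, then 7 forever: 62 + 7β/(1−β).
No profitable deviation requires 31/(1−β) ≥ 62 + 7β/(1−β).
Multiplying by (1−β): 31 ≥ 62(1−β) + 7β = 62 − 55β.
So 55β ≥ 31, i.e. β ≥ 31/55.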